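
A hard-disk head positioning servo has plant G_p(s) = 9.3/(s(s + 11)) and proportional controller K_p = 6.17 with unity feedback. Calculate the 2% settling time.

Closed-loop characteristic equation: s² + 11s + 57.38 = 0, so ω_n = 7.575 rad/s and ζ = 11/(2·7.575) = 0.7261.
2% settling time T_s ≈ 4/(ζω_n) = 4/5.5 = 0.727 s.

T_s ≈ 0.727 s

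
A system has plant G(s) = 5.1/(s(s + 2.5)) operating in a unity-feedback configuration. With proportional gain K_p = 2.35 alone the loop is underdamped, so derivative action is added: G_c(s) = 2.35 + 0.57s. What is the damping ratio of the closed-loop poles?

ζ = 0.781

Forward path: (2.35 + 0.57s)·5.1/(s(s+2.5)). The closed-loop characteristic equation is s² + (2.5 + 5.1·0.57)s + 5.1·2.35 = 0.
That is s² + 5.407s + 11.98 = 0, so ω_n = 3.462 rad/s and ζ = 5.407/(2·3.462) = 0.7809.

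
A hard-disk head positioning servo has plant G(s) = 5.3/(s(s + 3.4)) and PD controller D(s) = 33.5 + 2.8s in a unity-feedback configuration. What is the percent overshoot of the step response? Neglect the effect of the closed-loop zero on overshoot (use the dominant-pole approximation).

5.24%

Forward path: (33.5 + 2.8s)·5.3/(s(s+3.4)). The closed-loop characteristic equation is s² + (3.4 + 5.3·2.8)s + 5.3·33.5 = 0.
That is s² + 18.24s + 177.5 = 0, so ω_n = 13.32 rad/s and ζ = 18.24/(2·13.32) = 0.6844.
%OS = 100·exp(−πζ/√(1−ζ²)) = 5.24%.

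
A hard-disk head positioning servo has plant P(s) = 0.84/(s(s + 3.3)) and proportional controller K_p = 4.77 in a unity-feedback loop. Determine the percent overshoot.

Closed-loop characteristic equation: s² + 3.3s + 4.007 = 0, so ω_n = 2.002 rad/s and ζ = 3.3/(2·2.002) = 0.8243.
%OS = 100·exp(−πζ/√(1−ζ²)) = 100·exp(−π·0.8243/√0.3205) = 1.03%.

1.03%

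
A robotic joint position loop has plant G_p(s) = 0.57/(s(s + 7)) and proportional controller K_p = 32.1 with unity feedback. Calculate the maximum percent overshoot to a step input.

Closed-loop characteristic equation: s² + 7s + 18.3 = 0, so ω_n = 4.277 rad/s and ζ = 7/(2·4.277) = 0.8182.
%OS = 100·exp(−πζ/√(1−ζ²)) = 100·exp(−π·0.8182/√0.3305) = 1.14%.

1.14%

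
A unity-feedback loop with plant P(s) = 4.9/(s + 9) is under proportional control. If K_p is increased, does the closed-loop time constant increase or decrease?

decrease

Closed-loop pole is at s = −(9+K_p·4.9); larger K_p moves it further left, so τ = 1/(9+K_p·4.9) decreases.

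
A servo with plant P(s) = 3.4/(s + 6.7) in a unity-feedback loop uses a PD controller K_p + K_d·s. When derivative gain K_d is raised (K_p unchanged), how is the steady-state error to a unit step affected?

unchanged

K_d affects only the transient (the s-coefficient); the DC loop gain, and hence e_ss, depends only on K_p.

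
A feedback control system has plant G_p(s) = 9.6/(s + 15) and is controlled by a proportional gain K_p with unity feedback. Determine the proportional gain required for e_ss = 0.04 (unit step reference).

K_p = 37.5

Steady-state error for a unit step on this type-0 loop is 1/(1 + K_p·G_p(0)).
G_p(0) = 0.64. Require 1/(1 + K_p·0.64) = 0.04, so 1 + 0.64·K_p = 25.
K_p = (25 − 1)/0.64 = 37.5.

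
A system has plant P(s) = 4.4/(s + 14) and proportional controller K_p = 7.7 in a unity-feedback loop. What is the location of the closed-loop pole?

s = -47.88

Closed-loop transfer function: T(s) = K_p·P(s)/(1 + K_p·P(s)) = 33.88/(s + 14 + 33.88) = 33.88/(s + 47.88).
The closed-loop pole is at s = −47.88.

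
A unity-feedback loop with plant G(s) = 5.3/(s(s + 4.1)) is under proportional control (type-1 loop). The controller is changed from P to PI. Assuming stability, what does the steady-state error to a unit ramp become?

0

The integrator raises the loop to type 2, so K_v → ∞ and e_ss to a ramp is zero.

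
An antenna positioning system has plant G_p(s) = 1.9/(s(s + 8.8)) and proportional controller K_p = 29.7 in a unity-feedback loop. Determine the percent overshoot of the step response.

10.3%

From 1 + K_pG_p(s) = 0: s² + 8.8s + 56.43 = 0 ⇒ ω_n = 7.512, ζ = 0.5857.
%OS = 100·exp(−πζ/√(1−ζ²)) = 100·exp(−π·0.5857/√0.6569) = 10.3%.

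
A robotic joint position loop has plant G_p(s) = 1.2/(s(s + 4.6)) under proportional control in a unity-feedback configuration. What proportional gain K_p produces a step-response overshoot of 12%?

From %OS = 100·exp(−πζ/√(1−ζ²)) = 12%, ζ = −ln(0.12)/√(π²+ln²(0.12)) = 0.5594.
Characteristic equation s² + 4.6s + 1.2K_p = 0 gives ζ = 4.6/(2√(1.2K_p)).
Setting ζ = 0.5594: √(1.2K_p) = 4.6/(2·0.5594) = 4.111, so K_p = 16.9/1.2 = 14.1.

K_p = 14.1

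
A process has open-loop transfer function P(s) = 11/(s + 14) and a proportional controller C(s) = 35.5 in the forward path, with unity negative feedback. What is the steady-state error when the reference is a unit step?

The loop is type 0. Static position error constant K_pos = C(0)·P(0) = 35.5·0.7857 = 27.89.
Steady-state error to a unit step: e_ss = 1/(1+K_pos) = 1/28.89 = 0.0346.

0.0346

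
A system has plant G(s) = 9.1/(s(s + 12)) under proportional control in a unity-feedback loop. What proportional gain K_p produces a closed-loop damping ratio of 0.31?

K_p = 41.2

Closed-loop characteristic equation: s² + 12s + K_p·9.1 = 0.
So ω_n = √(9.1K_p) and 2ζω_n = 12, giving ζ = 12/(2√(9.1K_p)).
Setting ζ = 0.31: √(9.1K_p) = 12/(2·0.31) = 19.35, so K_p = 374.6/9.1 = 41.2.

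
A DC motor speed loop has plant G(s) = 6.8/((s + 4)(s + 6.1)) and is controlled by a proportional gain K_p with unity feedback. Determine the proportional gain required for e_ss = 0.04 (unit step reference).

K_p = 86.1

The loop is type 0, so e_ss(step) = 1/(1 + K_pos) with K_pos = K_p·G(0).
G(0) = 0.2787. Require 1/(1 + K_p·0.2787) = 0.04, so 1 + 0.2787·K_p = 25.
K_p = (25 − 1)/0.2787 = 86.1.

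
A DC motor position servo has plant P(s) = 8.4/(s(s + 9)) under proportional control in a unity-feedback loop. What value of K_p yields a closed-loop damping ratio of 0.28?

Closed-loop characteristic equation: s² + 9s + K_p·8.4 = 0.
So ω_n = √(8.4K_p) and 2ζω_n = 9, giving ζ = 9/(2√(8.4K_p)).
Setting ζ = 0.28: √(8.4K_p) = 9/(2·0.28) = 16.07, so K_p = 258.3/8.4 = 30.7.

K_p = 30.7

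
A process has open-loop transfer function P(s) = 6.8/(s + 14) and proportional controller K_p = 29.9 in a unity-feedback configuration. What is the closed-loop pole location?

s = -217.3

Closed-loop transfer function: T(s) = K_p·P(s)/(1 + K_p·P(s)) = 203.3/(s + 14 + 203.3) = 203.3/(s + 217.3).
The closed-loop pole is at s = −217.3.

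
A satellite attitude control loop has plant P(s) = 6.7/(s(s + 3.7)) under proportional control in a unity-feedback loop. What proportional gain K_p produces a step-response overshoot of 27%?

From %OS = 100·exp(−πζ/√(1−ζ²)) = 27%, ζ = −ln(0.27)/√(π²+ln²(0.27)) = 0.3847.
Characteristic equation s² + 3.7s + 6.7K_p = 0 gives ζ = 3.7/(2√(6.7K_p)).
Setting ζ = 0.3847: √(6.7K_p) = 3.7/(2·0.3847) = 4.809, so K_p = 23.13/6.7 = 3.45.

K_p = 3.45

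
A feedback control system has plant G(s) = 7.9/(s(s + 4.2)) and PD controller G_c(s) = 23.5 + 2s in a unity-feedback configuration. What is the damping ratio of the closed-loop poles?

Forward path: (23.5 + 2s)·7.9/(s(s+4.2)). The closed-loop characteristic equation is s² + (4.2 + 7.9·2)s + 7.9·23.5 = 0.
That is s² + 20s + 185.7 = 0, so ω_n = 13.63 rad/s and ζ = 20/(2·13.63) = 0.7339.

ζ = 0.734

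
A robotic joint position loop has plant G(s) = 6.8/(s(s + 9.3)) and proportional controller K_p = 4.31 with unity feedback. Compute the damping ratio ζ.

With unity feedback the closed-loop characteristic equation is s² + 9.3s + 4.31·6.8 = s² + 9.3s + 29.31 = 0.
Matching s² + 2ζω_n s + ω_n²: ω_n = √29.31 = 5.414 rad/s and 2ζω_n = 9.3, so ζ = 9.3/(2·5.414) = 0.859.

ζ = 0.859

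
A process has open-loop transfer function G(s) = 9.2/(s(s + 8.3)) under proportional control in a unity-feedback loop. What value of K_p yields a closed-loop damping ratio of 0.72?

Closed-loop characteristic equation: s² + 8.3s + K_p·9.2 = 0.
So ω_n = √(9.2K_p) and 2ζω_n = 8.3, giving ζ = 8.3/(2√(9.2K_p)).
Setting ζ = 0.72: √(9.2K_p) = 8.3/(2·0.72) = 5.764, so K_p = 33.22/9.2 = 3.61.

K_p = 3.61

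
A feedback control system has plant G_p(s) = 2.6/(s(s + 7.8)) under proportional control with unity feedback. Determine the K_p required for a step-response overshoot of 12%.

From %OS = 100·exp(−πζ/√(1−ζ²)) = 12%, ζ = −ln(0.12)/√(π²+ln²(0.12)) = 0.5594.
Characteristic equation s² + 7.8s + 2.6K_p = 0 gives ζ = 7.8/(2√(2.6K_p)).
Setting ζ = 0.5594: √(2.6K_p) = 7.8/(2·0.5594) = 6.972, so K_p = 48.6/2.6 = 18.7.

K_p = 18.7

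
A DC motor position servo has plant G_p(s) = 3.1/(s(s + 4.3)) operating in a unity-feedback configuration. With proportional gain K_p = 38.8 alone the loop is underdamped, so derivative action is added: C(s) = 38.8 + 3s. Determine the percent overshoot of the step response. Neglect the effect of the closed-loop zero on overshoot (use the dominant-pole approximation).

Forward path: (38.8 + 3s)·3.1/(s(s+4.3)). The closed-loop characteristic equation is s² + (4.3 + 3.1·3)s + 3.1·38.8 = 0.
That is s² + 13.6s + 120.3 = 0, so ω_n = 10.97 rad/s and ζ = 13.6/(2·10.97) = 0.62.
%OS = 100·exp(−πζ/√(1−ζ²)) = 8.35%.

8.35%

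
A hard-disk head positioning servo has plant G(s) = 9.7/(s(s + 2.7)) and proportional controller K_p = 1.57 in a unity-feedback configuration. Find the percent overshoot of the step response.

31.4%

From 1 + K_pG(s) = 0: s² + 2.7s + 15.23 = 0 ⇒ ω_n = 3.902, ζ = 0.3459.
%OS = 100·exp(−πζ/√(1−ζ²)) = 100·exp(−π·0.3459/√0.8803) = 31.4%.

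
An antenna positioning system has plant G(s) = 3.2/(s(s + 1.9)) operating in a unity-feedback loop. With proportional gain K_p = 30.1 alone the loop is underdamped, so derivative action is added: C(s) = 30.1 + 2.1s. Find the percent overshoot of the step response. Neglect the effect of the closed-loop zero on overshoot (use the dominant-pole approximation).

21.5%

Forward path: (30.1 + 2.1s)·3.2/(s(s+1.9)). The closed-loop characteristic equation is s² + (1.9 + 3.2·2.1)s + 3.2·30.1 = 0.
That is s² + 8.62s + 96.32 = 0, so ω_n = 9.814 rad/s and ζ = 8.62/(2·9.814) = 0.4392.
%OS = 100·exp(−πζ/√(1−ζ²)) = 21.5%.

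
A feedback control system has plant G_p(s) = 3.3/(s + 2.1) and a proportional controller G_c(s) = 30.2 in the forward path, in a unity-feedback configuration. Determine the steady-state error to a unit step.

0.0206

The loop is type 0. Static position error constant K_pos = G_c(0)·G_p(0) = 30.2·1.571 = 47.46.
Steady-state error to a unit step: e_ss = 1/(1+K_pos) = 1/48.46 = 0.0206.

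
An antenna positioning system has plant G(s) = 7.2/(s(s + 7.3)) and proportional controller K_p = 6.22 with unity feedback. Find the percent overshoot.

The closed-loop denominator s² + 7.3s + 44.78 gives ω_n = √44.78 = 6.692 and ζ = 7.3/(2ω_n) = 0.5454.
%OS = 100·exp(−πζ/√(1−ζ²)) = 100·exp(−π·0.5454/√0.7025) = 12.9%.

12.9%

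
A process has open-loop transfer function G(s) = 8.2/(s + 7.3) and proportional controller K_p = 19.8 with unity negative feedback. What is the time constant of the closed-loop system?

Closed-loop transfer function: T(s) = K_p·G(s)/(1 + K_p·G(s)) = 162.4/(s + 7.3 + 162.4) = 162.4/(s + 169.7).
Time constant τ = 1/169.7 = 0.00589 s.

τ = 0.00589 s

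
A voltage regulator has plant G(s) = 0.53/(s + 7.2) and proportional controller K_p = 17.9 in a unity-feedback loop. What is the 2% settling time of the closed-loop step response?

Closed-loop transfer function: T(s) = K_p·G(s)/(1 + K_p·G(s)) = 9.487/(s + 7.2 + 9.487) = 9.487/(s + 16.69).
Time constant τ = 1/16.69 = 0.05993 s, so the 2% settling time is about 4τ = 0.24 s.

T_s ≈ 0.24 s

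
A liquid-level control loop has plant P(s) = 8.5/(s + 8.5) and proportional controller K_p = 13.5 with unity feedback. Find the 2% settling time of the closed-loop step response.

Closed-loop transfer function: T(s) = K_p·P(s)/(1 + K_p·P(s)) = 114.8/(s + 8.5 + 114.8) = 114.8/(s + 123.2).
Time constant τ = 1/123.2 = 0.008114 s, so the 2% settling time is about 4τ = 0.0325 s.

T_s ≈ 0.0325 s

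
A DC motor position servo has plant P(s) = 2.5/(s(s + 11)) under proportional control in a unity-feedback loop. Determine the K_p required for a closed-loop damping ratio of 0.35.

K_p = 98.8

Closed-loop characteristic equation: s² + 11s + K_p·2.5 = 0.
So ω_n = √(2.5K_p) and 2ζω_n = 11, giving ζ = 11/(2√(2.5K_p)).
Setting ζ = 0.35: √(2.5K_p) = 11/(2·0.35) = 15.71, so K_p = 246.9/2.5 = 98.8.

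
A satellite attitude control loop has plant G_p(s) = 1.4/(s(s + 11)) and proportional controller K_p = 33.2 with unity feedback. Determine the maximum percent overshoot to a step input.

Closed-loop characteristic equation: s² + 11s + 46.48 = 0, so ω_n = 6.818 rad/s and ζ = 11/(2·6.818) = 0.8067.
%OS = 100·exp(−πζ/√(1−ζ²)) = 100·exp(−π·0.8067/√0.3492) = 1.37%.

1.37%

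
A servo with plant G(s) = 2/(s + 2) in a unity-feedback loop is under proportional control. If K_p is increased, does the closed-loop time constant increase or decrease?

The closed-loop bandwidth 2+K_p·2 grows with K_p, so τ shrinks.

decrease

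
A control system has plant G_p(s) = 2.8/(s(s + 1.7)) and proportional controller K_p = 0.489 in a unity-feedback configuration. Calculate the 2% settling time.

T_s ≈ 4.71 s

The closed-loop denominator s² + 1.7s + 1.369 gives ω_n = √1.369 = 1.17 and ζ = 1.7/(2ω_n) = 0.7264.
2% settling time T_s ≈ 4/(ζω_n) = 4/0.85 = 4.71 s.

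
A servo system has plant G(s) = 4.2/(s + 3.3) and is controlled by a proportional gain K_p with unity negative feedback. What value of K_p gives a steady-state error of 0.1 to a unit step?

Steady-state error for a unit step on this type-0 loop is 1/(1 + K_p·G(0)).
G(0) = 1.273. Require 1/(1 + K_p·1.273) = 0.1, so 1 + 1.273·K_p = 10.
K_p = (10 − 1)/1.273 = 7.07.

K_p = 7.07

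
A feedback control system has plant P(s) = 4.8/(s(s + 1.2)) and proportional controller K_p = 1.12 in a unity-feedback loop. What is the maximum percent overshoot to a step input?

The closed-loop denominator s² + 1.2s + 5.376 gives ω_n = √5.376 = 2.319 and ζ = 1.2/(2ω_n) = 0.2588.
%OS = 100·exp(−πζ/√(1−ζ²)) = 100·exp(−π·0.2588/√0.933) = 43.1%.

43.1%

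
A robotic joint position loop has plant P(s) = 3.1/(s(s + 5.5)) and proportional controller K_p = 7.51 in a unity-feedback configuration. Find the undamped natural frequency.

ω_n = 4.83 rad/s

The closed-loop denominator is s(s+5.5) + 7.51·3.1 = s² + 5.5s + 23.28.
So ω_n² = 23.28 ⇒ ω_n = 4.825 rad/s, and ζ = 5.5/(2ω_n) = 0.57.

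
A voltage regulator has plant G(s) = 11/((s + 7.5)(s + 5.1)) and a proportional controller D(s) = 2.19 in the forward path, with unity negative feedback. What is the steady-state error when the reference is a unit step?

0.614

The loop is type 0. Static position error constant K_pos = D(0)·G(0) = 2.19·0.2876 = 0.6298.
Steady-state error to a unit step: e_ss = 1/(1+K_pos) = 1/1.63 = 0.614.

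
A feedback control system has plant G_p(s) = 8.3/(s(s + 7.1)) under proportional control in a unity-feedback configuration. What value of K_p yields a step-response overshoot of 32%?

K_p = 13.1

From %OS = 100·exp(−πζ/√(1−ζ²)) = 32%, ζ = −ln(0.32)/√(π²+ln²(0.32)) = 0.341.
Characteristic equation s² + 7.1s + 8.3K_p = 0 gives ζ = 7.1/(2√(8.3K_p)).
Setting ζ = 0.341: √(8.3K_p) = 7.1/(2·0.341) = 10.41, so K_p = 108.4/8.3 = 13.1.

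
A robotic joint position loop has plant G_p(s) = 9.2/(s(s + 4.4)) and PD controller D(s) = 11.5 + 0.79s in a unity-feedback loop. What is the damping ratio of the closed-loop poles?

ζ = 0.567

Forward path: (11.5 + 0.79s)·9.2/(s(s+4.4)). The closed-loop characteristic equation is s² + (4.4 + 9.2·0.79)s + 9.2·11.5 = 0.
That is s² + 11.67s + 105.8 = 0, so ω_n = 10.29 rad/s and ζ = 11.67/(2·10.29) = 0.5672.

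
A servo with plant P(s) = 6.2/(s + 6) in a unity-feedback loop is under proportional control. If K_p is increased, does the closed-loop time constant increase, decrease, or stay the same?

The closed-loop bandwidth 6+K_p·6.2 grows with K_p, so τ shrinks.

decrease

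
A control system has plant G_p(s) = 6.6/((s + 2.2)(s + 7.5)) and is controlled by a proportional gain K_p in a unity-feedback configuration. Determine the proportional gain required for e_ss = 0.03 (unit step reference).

Steady-state error for a unit step on this type-0 loop is 1/(1 + K_p·G_p(0)).
G_p(0) = 0.4. Require 1/(1 + K_p·0.4) = 0.03, so 1 + 0.4·K_p = 33.33.
K_p = (33.33 − 1)/0.4 = 80.8.

K_p = 80.8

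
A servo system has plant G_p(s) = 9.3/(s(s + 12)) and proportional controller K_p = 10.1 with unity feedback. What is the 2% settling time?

From 1 + K_pG_p(s) = 0: s² + 12s + 93.93 = 0 ⇒ ω_n = 9.692, ζ = 0.6191.
2% settling time T_s ≈ 4/(ζω_n) = 4/6 = 0.667 s.

T_s ≈ 0.667 s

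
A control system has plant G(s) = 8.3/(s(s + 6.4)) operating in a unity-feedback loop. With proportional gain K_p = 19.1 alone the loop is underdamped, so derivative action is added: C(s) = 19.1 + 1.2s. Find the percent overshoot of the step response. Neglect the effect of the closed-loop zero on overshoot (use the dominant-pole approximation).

Forward path: (19.1 + 1.2s)·8.3/(s(s+6.4)). The closed-loop characteristic equation is s² + (6.4 + 8.3·1.2)s + 8.3·19.1 = 0.
That is s² + 16.36s + 158.5 = 0, so ω_n = 12.59 rad/s and ζ = 16.36/(2·12.59) = 0.6497.
%OS = 100·exp(−πζ/√(1−ζ²)) = 6.82%.

6.82%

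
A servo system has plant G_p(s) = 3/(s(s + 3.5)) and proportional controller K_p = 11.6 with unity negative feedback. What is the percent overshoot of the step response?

The closed-loop denominator s² + 3.5s + 34.8 gives ω_n = √34.8 = 5.899 and ζ = 3.5/(2ω_n) = 0.2967.
%OS = 100·exp(−πζ/√(1−ζ²)) = 100·exp(−π·0.2967/√0.912) = 37.7%.

37.7%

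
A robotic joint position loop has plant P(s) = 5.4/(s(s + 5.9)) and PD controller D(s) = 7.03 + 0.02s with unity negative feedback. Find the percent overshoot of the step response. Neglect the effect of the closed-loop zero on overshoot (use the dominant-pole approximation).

Forward path: (7.03 + 0.02s)·5.4/(s(s+5.9)). The closed-loop characteristic equation is s² + (5.9 + 5.4·0.02)s + 5.4·7.03 = 0.
That is s² + 6.008s + 37.96 = 0, so ω_n = 6.161 rad/s and ζ = 6.008/(2·6.161) = 0.4876.
%OS = 100·exp(−πζ/√(1−ζ²)) = 17.3%.

17.3%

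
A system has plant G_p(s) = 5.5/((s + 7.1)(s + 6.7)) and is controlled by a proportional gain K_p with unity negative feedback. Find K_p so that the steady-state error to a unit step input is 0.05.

K_p = 164

The loop is type 0, so e_ss(step) = 1/(1 + K_pos) with K_pos = K_p·G_p(0).
G_p(0) = 0.1156. Require 1/(1 + K_p·0.1156) = 0.05, so 1 + 0.1156·K_p = 20.
K_p = (20 − 1)/0.1156 = 164.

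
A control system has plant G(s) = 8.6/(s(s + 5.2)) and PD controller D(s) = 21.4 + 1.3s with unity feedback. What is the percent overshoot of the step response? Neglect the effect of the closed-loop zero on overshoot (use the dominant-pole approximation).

9.26%

Forward path: (21.4 + 1.3s)·8.6/(s(s+5.2)). The closed-loop characteristic equation is s² + (5.2 + 8.6·1.3)s + 8.6·21.4 = 0.
That is s² + 16.38s + 184 = 0, so ω_n = 13.57 rad/s and ζ = 16.38/(2·13.57) = 0.6037.
%OS = 100·exp(−πζ/√(1−ζ²)) = 9.26%.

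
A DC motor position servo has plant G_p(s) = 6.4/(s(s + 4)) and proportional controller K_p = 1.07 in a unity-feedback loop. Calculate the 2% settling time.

T_s ≈ 2 s

The closed-loop denominator s² + 4s + 6.848 gives ω_n = √6.848 = 2.617 and ζ = 4/(2ω_n) = 0.7643.
2% settling time T_s ≈ 4/(ζω_n) = 4/2 = 2 s.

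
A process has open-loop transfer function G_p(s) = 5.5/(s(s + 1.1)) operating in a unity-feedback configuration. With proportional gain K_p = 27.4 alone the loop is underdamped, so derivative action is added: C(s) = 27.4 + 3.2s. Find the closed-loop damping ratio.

ζ = 0.762

Forward path: (27.4 + 3.2s)·5.5/(s(s+1.1)). The closed-loop characteristic equation is s² + (1.1 + 5.5·3.2)s + 5.5·27.4 = 0.
That is s² + 18.7s + 150.7 = 0, so ω_n = 12.28 rad/s and ζ = 18.7/(2·12.28) = 0.7616.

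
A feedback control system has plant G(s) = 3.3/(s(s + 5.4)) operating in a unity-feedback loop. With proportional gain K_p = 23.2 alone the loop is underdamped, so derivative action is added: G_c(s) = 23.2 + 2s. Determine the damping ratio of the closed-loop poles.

Forward path: (23.2 + 2s)·3.3/(s(s+5.4)). The closed-loop characteristic equation is s² + (5.4 + 3.3·2)s + 3.3·23.2 = 0.
That is s² + 12s + 76.56 = 0, so ω_n = 8.75 rad/s and ζ = 12/(2·8.75) = 0.6857.

ζ = 0.686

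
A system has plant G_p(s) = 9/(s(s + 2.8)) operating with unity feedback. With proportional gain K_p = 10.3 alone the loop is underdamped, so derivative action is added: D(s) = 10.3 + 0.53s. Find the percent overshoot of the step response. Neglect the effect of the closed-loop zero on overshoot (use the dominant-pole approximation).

26.1%

Forward path: (10.3 + 0.53s)·9/(s(s+2.8)). The closed-loop characteristic equation is s² + (2.8 + 9·0.53)s + 9·10.3 = 0.
That is s² + 7.57s + 92.7 = 0, so ω_n = 9.628 rad/s and ζ = 7.57/(2·9.628) = 0.3931.
%OS = 100·exp(−πζ/√(1−ζ²)) = 26.1%.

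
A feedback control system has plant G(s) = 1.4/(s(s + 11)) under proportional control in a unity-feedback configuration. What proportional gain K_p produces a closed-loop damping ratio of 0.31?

K_p = 225

Closed-loop characteristic equation: s² + 11s + K_p·1.4 = 0.
So ω_n = √(1.4K_p) and 2ζω_n = 11, giving ζ = 11/(2√(1.4K_p)).
Setting ζ = 0.31: √(1.4K_p) = 11/(2·0.31) = 17.74, so K_p = 314.8/1.4 = 225.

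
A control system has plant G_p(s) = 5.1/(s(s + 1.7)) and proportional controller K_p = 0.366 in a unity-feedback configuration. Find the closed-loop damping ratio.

ζ = 0.622

The closed-loop denominator is s(s+1.7) + 0.366·5.1 = s² + 1.7s + 1.867.
Matching s² + 2ζω_n s + ω_n²: ω_n = √1.867 = 1.366 rad/s and 2ζω_n = 1.7, so ζ = 1.7/(2·1.366) = 0.622.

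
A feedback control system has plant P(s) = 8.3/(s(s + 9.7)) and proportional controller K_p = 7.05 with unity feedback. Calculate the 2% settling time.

The closed-loop denominator s² + 9.7s + 58.52 gives ω_n = √58.52 = 7.65 and ζ = 9.7/(2ω_n) = 0.634.
2% settling time T_s ≈ 4/(ζω_n) = 4/4.85 = 0.825 s.

T_s ≈ 0.825 s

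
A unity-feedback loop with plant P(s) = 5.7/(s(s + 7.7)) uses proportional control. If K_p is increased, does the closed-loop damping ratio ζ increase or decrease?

decrease

ζ = 7.7/(2√(5.7K_p)); increasing K_p raises the denominator, so ζ falls.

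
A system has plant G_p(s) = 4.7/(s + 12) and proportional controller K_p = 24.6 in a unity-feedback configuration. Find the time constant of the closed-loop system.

τ = 0.00784 s

Closed-loop transfer function: T(s) = K_p·G_p(s)/(1 + K_p·G_p(s)) = 115.6/(s + 12 + 115.6) = 115.6/(s + 127.6).
Time constant τ = 1/127.6 = 0.00784 s.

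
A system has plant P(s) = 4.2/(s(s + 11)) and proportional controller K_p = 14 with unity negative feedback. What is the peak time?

T_p = 0.588 s

From 1 + K_pP(s) = 0: s² + 11s + 58.8 = 0 ⇒ ω_n = 7.668, ζ = 0.7173.
Damped frequency ω_d = ω_n√(1−ζ²) = 5.343 rad/s, so peak time T_p = π/ω_d = 0.588 s.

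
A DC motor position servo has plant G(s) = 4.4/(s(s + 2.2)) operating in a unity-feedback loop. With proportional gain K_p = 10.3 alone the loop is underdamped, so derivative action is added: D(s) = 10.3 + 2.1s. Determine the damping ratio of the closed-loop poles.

Forward path: (10.3 + 2.1s)·4.4/(s(s+2.2)). The closed-loop characteristic equation is s² + (2.2 + 4.4·2.1)s + 4.4·10.3 = 0.
That is s² + 11.44s + 45.32 = 0, so ω_n = 6.732 rad/s and ζ = 11.44/(2·6.732) = 0.8497.

ζ = 0.85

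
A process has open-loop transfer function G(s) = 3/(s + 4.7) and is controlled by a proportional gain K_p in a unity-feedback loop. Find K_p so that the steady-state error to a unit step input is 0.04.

K_p = 37.6

Steady-state error for a unit step on this type-0 loop is 1/(1 + K_p·G(0)).
G(0) = 0.6383. Require 1/(1 + K_p·0.6383) = 0.04, so 1 + 0.6383·K_p = 25.
K_p = (25 − 1)/0.6383 = 37.6.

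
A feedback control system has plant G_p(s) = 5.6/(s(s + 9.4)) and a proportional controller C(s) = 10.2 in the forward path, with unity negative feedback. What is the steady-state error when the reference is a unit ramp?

0.165

The loop has one pole at the origin (type 1). Velocity error constant K_v = lim_{s→0} s·C(s)G_p(s) = 10.2·5.6/9.4 = 6.077.
Steady-state error to a unit ramp: e_ss = 1/K_v = 0.165.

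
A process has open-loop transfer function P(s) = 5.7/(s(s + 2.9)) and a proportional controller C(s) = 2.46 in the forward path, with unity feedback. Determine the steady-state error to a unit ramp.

0.207

The loop has one pole at the origin (type 1). Velocity error constant K_v = lim_{s→0} s·C(s)P(s) = 2.46·5.7/2.9 = 4.835.
Steady-state error to a unit ramp: e_ss = 1/K_v = 0.207.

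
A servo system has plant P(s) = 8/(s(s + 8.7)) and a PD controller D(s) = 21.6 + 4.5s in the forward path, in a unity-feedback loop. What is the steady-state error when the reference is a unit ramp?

0.0503

The loop has one pole at the origin (type 1). Velocity error constant K_v = lim_{s→0} s·D(s)P(s) = 21.6·8/8.7 = 19.86.
Steady-state error to a unit ramp: e_ss = 1/K_v = 0.0503.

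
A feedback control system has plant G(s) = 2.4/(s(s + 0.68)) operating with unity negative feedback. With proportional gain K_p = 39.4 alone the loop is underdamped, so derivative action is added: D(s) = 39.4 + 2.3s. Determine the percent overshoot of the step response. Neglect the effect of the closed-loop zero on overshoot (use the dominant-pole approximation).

34.8%

Forward path: (39.4 + 2.3s)·2.4/(s(s+0.68)). The closed-loop characteristic equation is s² + (0.68 + 2.4·2.3)s + 2.4·39.4 = 0.
That is s² + 6.2s + 94.56 = 0, so ω_n = 9.724 rad/s and ζ = 6.2/(2·9.724) = 0.3188.
%OS = 100·exp(−πζ/√(1−ζ²)) = 34.8%.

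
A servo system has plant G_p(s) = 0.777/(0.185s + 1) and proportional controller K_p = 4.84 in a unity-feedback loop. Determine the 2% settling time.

T_s ≈ 0.155 s

Closed loop: T(s) = K_p·G_p/(1+K_p·G_p) = 3.761/(0.185s + 1 + 3.761), with pole at s = −(1 + 3.761)/0.185 = −25.73.
τ = 1/25.73 = 0.03886 s, so 2% settling time ≈ 4τ = 0.155 s.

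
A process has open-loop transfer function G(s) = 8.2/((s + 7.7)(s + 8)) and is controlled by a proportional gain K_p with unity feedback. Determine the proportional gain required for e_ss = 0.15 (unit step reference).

K_p = 42.6

For a type-0 loop with proportional control, e_ss = 1/(1 + K_p·G(0)).
G(0) = 0.1331. Require 1/(1 + K_p·0.1331) = 0.15, so 1 + 0.1331·K_p = 6.667.
K_p = (6.667 − 1)/0.1331 = 42.6.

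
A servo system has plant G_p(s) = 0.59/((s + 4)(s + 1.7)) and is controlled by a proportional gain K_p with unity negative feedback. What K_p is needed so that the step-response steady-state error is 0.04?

For a type-0 loop with proportional control, e_ss = 1/(1 + K_p·G_p(0)).
G_p(0) = 0.08676. Require 1/(1 + K_p·0.08676) = 0.04, so 1 + 0.08676·K_p = 25.
K_p = (25 − 1)/0.08676 = 277.

K_p = 277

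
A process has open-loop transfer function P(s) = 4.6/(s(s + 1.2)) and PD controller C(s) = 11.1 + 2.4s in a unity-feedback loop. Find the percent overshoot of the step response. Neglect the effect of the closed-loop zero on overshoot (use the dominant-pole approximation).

Forward path: (11.1 + 2.4s)·4.6/(s(s+1.2)). The closed-loop characteristic equation is s² + (1.2 + 4.6·2.4)s + 4.6·11.1 = 0.
That is s² + 12.24s + 51.06 = 0, so ω_n = 7.146 rad/s and ζ = 12.24/(2·7.146) = 0.8565.
%OS = 100·exp(−πζ/√(1−ζ²)) = 0.545%.

0.545%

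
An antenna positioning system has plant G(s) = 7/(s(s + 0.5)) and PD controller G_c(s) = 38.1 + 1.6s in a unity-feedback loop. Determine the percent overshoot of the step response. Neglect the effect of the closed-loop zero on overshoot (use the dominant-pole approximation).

Forward path: (38.1 + 1.6s)·7/(s(s+0.5)). The closed-loop characteristic equation is s² + (0.5 + 7·1.6)s + 7·38.1 = 0.
That is s² + 11.7s + 266.7 = 0, so ω_n = 16.33 rad/s and ζ = 11.7/(2·16.33) = 0.3582.
%OS = 100·exp(−πζ/√(1−ζ²)) = 30%.

30%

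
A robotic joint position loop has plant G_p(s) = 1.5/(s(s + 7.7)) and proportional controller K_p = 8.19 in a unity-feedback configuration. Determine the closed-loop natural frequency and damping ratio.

ω_n = 3.5 rad/s, ζ = 1.1

1 + K_p·G_p(s) = 0 gives s² + 7.7s + 12.29 = 0.
So ω_n² = 12.29 ⇒ ω_n = 3.505 rad/s, and ζ = 7.7/(2ω_n) = 1.1.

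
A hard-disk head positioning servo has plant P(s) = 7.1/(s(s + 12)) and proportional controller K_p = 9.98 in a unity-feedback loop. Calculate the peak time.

The closed-loop denominator s² + 12s + 70.86 gives ω_n = √70.86 = 8.418 and ζ = 12/(2ω_n) = 0.7128.
Damped frequency ω_d = ω_n√(1−ζ²) = 5.904 rad/s, so peak time T_p = π/ω_d = 0.532 s.

T_p = 0.532 s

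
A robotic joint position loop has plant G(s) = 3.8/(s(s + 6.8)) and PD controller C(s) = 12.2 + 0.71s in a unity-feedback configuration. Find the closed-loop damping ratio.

Forward path: (12.2 + 0.71s)·3.8/(s(s+6.8)). The closed-loop characteristic equation is s² + (6.8 + 3.8·0.71)s + 3.8·12.2 = 0.
That is s² + 9.498s + 46.36 = 0, so ω_n = 6.809 rad/s and ζ = 9.498/(2·6.809) = 0.6975.

ζ = 0.697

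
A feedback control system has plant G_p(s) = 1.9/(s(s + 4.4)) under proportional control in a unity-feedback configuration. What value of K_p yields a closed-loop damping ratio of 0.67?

K_p = 5.67

Closed-loop characteristic equation: s² + 4.4s + K_p·1.9 = 0.
So ω_n = √(1.9K_p) and 2ζω_n = 4.4, giving ζ = 4.4/(2√(1.9K_p)).
Setting ζ = 0.67: √(1.9K_p) = 4.4/(2·0.67) = 3.284, so K_p = 10.78/1.9 = 5.67.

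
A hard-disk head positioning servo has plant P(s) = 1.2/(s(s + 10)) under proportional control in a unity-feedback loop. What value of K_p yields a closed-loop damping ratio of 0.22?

Closed-loop characteristic equation: s² + 10s + K_p·1.2 = 0.
So ω_n = √(1.2K_p) and 2ζω_n = 10, giving ζ = 10/(2√(1.2K_p)).
Setting ζ = 0.22: √(1.2K_p) = 10/(2·0.22) = 22.73, so K_p = 516.5/1.2 = 430.

K_p = 430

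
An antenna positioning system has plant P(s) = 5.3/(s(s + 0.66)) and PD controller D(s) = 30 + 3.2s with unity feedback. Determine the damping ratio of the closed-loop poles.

ζ = 0.699

Forward path: (30 + 3.2s)·5.3/(s(s+0.66)). The closed-loop characteristic equation is s² + (0.66 + 5.3·3.2)s + 5.3·30 = 0.
That is s² + 17.62s + 159 = 0, so ω_n = 12.61 rad/s and ζ = 17.62/(2·12.61) = 0.6987.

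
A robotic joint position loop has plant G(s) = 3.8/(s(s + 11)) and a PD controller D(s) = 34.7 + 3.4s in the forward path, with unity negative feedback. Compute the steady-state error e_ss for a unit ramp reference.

0.0834

The loop has one pole at the origin (type 1). Velocity error constant K_v = lim_{s→0} s·D(s)G(s) = 34.7·3.8/11 = 11.99.
Steady-state error to a unit ramp: e_ss = 1/K_v = 0.0834.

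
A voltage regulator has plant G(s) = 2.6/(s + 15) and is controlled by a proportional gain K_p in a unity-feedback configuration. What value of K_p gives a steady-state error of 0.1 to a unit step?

For a type-0 loop with proportional control, e_ss = 1/(1 + K_p·G(0)).
G(0) = 0.1733. Require 1/(1 + K_p·0.1733) = 0.1, so 1 + 0.1733·K_p = 10.
K_p = (10 − 1)/0.1733 = 51.9.

K_p = 51.9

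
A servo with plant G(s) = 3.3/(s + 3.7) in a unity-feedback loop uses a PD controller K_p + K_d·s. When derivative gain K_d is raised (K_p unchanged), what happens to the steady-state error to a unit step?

unchanged

At s = 0 the derivative term contributes nothing: C(0) = K_p regardless of K_d, so K_pos = K_p·G(0) and e_ss are unchanged.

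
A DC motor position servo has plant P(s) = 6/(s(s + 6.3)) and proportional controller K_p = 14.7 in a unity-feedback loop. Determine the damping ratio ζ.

1 + K_p·P(s) = 0 gives s² + 6.3s + 88.2 = 0.
So ω_n² = 88.2 ⇒ ω_n = 9.391 rad/s, and ζ = 6.3/(2ω_n) = 0.335.

ζ = 0.335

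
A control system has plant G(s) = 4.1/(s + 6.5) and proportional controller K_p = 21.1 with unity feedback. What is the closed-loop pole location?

Closed-loop transfer function: T(s) = K_p·G(s)/(1 + K_p·G(s)) = 86.51/(s + 6.5 + 86.51) = 86.51/(s + 93.01).
The closed-loop pole is at s = −93.01.

s = -93.01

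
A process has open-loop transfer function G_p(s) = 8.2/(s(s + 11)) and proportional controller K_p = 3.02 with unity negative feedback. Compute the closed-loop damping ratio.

ζ = 1.11

1 + K_p·G_p(s) = 0 gives s² + 11s + 24.76 = 0.
So ω_n² = 24.76 ⇒ ω_n = 4.976 rad/s, and ζ = 11/(2ω_n) = 1.11.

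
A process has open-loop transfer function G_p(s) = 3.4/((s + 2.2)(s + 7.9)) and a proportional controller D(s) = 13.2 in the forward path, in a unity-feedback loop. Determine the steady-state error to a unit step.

0.279

The loop is type 0. Static position error constant K_pos = D(0)·G_p(0) = 13.2·0.1956 = 2.582.
Steady-state error to a unit step: e_ss = 1/(1+K_pos) = 1/3.582 = 0.279.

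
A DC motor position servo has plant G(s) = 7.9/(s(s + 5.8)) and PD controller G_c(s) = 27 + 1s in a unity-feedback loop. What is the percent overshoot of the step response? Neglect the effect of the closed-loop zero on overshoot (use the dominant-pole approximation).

Forward path: (27 + 1s)·7.9/(s(s+5.8)). The closed-loop characteristic equation is s² + (5.8 + 7.9·1)s + 7.9·27 = 0.
That is s² + 13.7s + 213.3 = 0, so ω_n = 14.6 rad/s and ζ = 13.7/(2·14.6) = 0.469.
%OS = 100·exp(−πζ/√(1−ζ²)) = 18.9%.

18.9%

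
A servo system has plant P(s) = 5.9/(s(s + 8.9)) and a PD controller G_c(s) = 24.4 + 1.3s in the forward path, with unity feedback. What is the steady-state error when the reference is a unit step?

The open loop G_c(s)P(s) has a pole at the origin (type 1), so the static position error constant is infinite and e_ss = 1/(1+∞) = 0.

0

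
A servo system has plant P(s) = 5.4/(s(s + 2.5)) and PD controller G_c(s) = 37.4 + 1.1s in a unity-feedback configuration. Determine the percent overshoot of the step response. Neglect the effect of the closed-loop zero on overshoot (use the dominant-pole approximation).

Forward path: (37.4 + 1.1s)·5.4/(s(s+2.5)). The closed-loop characteristic equation is s² + (2.5 + 5.4·1.1)s + 5.4·37.4 = 0.
That is s² + 8.44s + 202 = 0, so ω_n = 14.21 rad/s and ζ = 8.44/(2·14.21) = 0.2969.
%OS = 100·exp(−πζ/√(1−ζ²)) = 37.6%.

37.6%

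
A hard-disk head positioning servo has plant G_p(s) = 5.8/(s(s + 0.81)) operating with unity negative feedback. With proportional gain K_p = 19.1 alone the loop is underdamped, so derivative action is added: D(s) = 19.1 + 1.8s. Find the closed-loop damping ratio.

Forward path: (19.1 + 1.8s)·5.8/(s(s+0.81)). The closed-loop characteristic equation is s² + (0.81 + 5.8·1.8)s + 5.8·19.1 = 0.
That is s² + 11.25s + 110.8 = 0, so ω_n = 10.53 rad/s and ζ = 11.25/(2·10.53) = 0.5344.

ζ = 0.534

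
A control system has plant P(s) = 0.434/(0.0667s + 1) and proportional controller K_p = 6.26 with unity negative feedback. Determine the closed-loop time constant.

τ = 0.0179 s

Closed loop: T(s) = K_p·P/(1+K_p·P) = 2.717/(0.0667s + 1 + 2.717), with pole at s = −(1 + 2.717)/0.0667 = −55.72.
Closed-loop time constant τ = 1/55.72 = 0.0179 s.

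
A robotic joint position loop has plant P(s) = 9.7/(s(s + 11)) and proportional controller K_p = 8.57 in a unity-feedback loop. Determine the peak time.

T_p = 0.432 s

From 1 + K_pP(s) = 0: s² + 11s + 83.13 = 0 ⇒ ω_n = 9.118, ζ = 0.6032.
Damped frequency ω_d = ω_n√(1−ζ²) = 7.272 rad/s, so peak time T_p = π/ω_d = 0.432 s.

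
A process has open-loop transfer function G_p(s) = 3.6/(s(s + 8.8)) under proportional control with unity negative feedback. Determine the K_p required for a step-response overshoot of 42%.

From %OS = 100·exp(−πζ/√(1−ζ²)) = 42%, ζ = −ln(0.42)/√(π²+ln²(0.42)) = 0.2662.
Characteristic equation s² + 8.8s + 3.6K_p = 0 gives ζ = 8.8/(2√(3.6K_p)).
Setting ζ = 0.2662: √(3.6K_p) = 8.8/(2·0.2662) = 16.53, so K_p = 273.3/3.6 = 75.9.

K_p = 75.9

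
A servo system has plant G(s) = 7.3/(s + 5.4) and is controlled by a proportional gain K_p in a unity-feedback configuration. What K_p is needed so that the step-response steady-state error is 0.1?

Steady-state error for a unit step on this type-0 loop is 1/(1 + K_p·G(0)).
G(0) = 1.352. Require 1/(1 + K_p·1.352) = 0.1, so 1 + 1.352·K_p = 10.
K_p = (10 − 1)/1.352 = 6.66.

K_p = 6.66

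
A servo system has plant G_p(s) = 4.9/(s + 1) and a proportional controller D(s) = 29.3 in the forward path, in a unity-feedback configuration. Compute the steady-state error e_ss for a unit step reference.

The loop is type 0. Static position error constant K_pos = D(0)·G_p(0) = 29.3·4.9 = 143.6.
Steady-state error to a unit step: e_ss = 1/(1+K_pos) = 1/144.6 = 0.00692.

0.00692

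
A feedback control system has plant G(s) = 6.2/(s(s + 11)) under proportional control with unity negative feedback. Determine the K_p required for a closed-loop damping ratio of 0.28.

K_p = 62.2

Closed-loop characteristic equation: s² + 11s + K_p·6.2 = 0.
So ω_n = √(6.2K_p) and 2ζω_n = 11, giving ζ = 11/(2√(6.2K_p)).
Setting ζ = 0.28: √(6.2K_p) = 11/(2·0.28) = 19.64, so K_p = 385.8/6.2 = 62.2.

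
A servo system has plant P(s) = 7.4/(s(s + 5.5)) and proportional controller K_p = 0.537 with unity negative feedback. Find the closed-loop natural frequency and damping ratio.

ω_n = 1.99 rad/s, ζ = 1.38

1 + K_p·P(s) = 0 gives s² + 5.5s + 3.974 = 0.
So ω_n² = 3.974 ⇒ ω_n = 1.993 rad/s, and ζ = 5.5/(2ω_n) = 1.38.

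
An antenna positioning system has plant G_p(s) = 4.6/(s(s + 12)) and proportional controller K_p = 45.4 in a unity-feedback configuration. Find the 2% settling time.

From 1 + K_pG_p(s) = 0: s² + 12s + 208.8 = 0 ⇒ ω_n = 14.45, ζ = 0.4152.
2% settling time T_s ≈ 4/(ζω_n) = 4/6 = 0.667 s.

T_s ≈ 0.667 s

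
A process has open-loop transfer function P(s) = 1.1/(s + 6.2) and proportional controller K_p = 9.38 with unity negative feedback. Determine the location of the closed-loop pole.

s = -16.52

Closed-loop transfer function: T(s) = K_p·P(s)/(1 + K_p·P(s)) = 10.32/(s + 6.2 + 10.32) = 10.32/(s + 16.52).
The closed-loop pole is at s = −16.52.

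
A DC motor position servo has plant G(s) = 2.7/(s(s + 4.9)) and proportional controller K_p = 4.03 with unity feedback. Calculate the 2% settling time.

Closed-loop characteristic equation: s² + 4.9s + 10.88 = 0, so ω_n = 3.299 rad/s and ζ = 4.9/(2·3.299) = 0.7427.
2% settling time T_s ≈ 4/(ζω_n) = 4/2.45 = 1.63 s.

T_s ≈ 1.63 s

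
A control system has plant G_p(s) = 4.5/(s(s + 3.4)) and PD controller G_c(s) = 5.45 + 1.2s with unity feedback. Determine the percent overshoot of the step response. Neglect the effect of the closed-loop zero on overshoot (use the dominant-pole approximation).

0.228%

Forward path: (5.45 + 1.2s)·4.5/(s(s+3.4)). The closed-loop characteristic equation is s² + (3.4 + 4.5·1.2)s + 4.5·5.45 = 0.
That is s² + 8.8s + 24.53 = 0, so ω_n = 4.952 rad/s and ζ = 8.8/(2·4.952) = 0.8885.
%OS = 100·exp(−πζ/√(1−ζ²)) = 0.228%.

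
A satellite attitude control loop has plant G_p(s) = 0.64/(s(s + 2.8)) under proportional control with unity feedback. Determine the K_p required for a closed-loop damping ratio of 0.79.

Closed-loop characteristic equation: s² + 2.8s + K_p·0.64 = 0.
So ω_n = √(0.64K_p) and 2ζω_n = 2.8, giving ζ = 2.8/(2√(0.64K_p)).
Setting ζ = 0.79: √(0.64K_p) = 2.8/(2·0.79) = 1.772, so K_p = 3.141/0.64 = 4.91.

K_p = 4.91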